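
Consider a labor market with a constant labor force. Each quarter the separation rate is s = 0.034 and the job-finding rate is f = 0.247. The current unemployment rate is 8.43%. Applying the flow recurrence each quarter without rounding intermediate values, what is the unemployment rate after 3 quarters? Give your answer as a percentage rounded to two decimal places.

With a fixed labor force, u_{t+1} = u_t + s·(1−u_t) − f·u_t = u_t·(1−s−f) + s.
Here 1−s−f = 0.719 and s = 0.034.
u_1 = 0.084300 × 0.719 + 0.034 = 0.094612.
u_2 = 0.094612 × 0.719 + 0.034 = 0.102026.
u_3 = 0.102026 × 0.719 + 0.034 = 0.107357.

Unemployment rate after three quarters ≈ 10.74%.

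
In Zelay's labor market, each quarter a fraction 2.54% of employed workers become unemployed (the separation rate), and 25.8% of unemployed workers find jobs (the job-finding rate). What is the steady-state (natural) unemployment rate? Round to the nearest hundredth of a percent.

At steady state the flows balance: s·E = f·U, so U/(E+U) = s/(s+f).
u* = 2.54 / (2.54 + 25.8) = 2.54 / 28.34 = 8.96%.

Steady-state unemployment rate ≈ 8.96%.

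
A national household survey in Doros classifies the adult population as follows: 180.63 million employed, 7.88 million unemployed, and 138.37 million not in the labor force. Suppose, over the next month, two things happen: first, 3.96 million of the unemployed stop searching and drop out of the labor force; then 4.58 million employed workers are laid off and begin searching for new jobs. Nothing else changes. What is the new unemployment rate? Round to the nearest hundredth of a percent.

Initially, labor force = 180.63 + 7.88 = 188.51 million, so u = 7.88/188.51 = 4.18%.
After the first change, unemployed and labor force both fall by 3.96 → E = 180.63, U = 3.92, labor force = 184.55 million.
After the second change, employed falls and unemployed rises by 4.58; labor force unchanged → E = 176.05, U = 8.50, labor force = 184.55 million.
New unemployment rate = 8.50 / 184.55 = 4.61%.

New unemployment rate ≈ 4.61%.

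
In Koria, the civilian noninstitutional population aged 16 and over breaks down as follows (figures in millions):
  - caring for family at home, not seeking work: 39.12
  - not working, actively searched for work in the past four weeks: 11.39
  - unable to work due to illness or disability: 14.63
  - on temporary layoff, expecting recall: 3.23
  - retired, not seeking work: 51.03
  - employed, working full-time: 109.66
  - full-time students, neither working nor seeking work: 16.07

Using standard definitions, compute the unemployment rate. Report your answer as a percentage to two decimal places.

Unemployment rate ≈ 11.76%.

Employed = 109.66 million.
Unemployed = 11.39 + 3.23 = 14.62 million (jobless and actively searching, or on temporary layoff).
Labor force = 109.66 + 14.62 = 124.28 million.
Unemployment rate = 14.62 / 124.28 = 11.76%.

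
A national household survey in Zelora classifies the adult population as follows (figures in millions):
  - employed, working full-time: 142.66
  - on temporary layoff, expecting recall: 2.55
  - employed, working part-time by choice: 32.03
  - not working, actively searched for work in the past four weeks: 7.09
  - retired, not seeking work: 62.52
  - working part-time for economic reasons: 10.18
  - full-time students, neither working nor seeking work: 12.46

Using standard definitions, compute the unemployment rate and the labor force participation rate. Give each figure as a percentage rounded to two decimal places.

Employed = 142.66 + 32.03 + 10.18 = 184.87 million (anyone who worked, including part-time for economic reasons, counts as employed).
Unemployed = 2.55 + 7.09 = 9.64 million (jobless and actively searching, or on temporary layoff).
Labor force = 184.87 + 9.64 = 194.51 million.
Not in labor force = 62.52 + 12.46 = 74.98 million (those not working and not actively searching are outside the labor force).
Civilian working-age population = 194.51 + 74.98 = 269.49 million.
Unemployment rate = 9.64 / 194.51 = 4.96%.
Labor force participation rate = 194.51 / 269.49 = 72.18%.

Unemployment rate ≈ 4.96%; labor force participation rate ≈ 72.18%.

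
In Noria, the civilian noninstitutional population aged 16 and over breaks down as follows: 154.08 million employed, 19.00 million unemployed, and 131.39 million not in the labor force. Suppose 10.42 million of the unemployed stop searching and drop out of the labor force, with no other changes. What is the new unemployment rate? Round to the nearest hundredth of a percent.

New unemployment rate ≈ 5.27%.

Initially, labor force = 154.08 + 19.00 = 173.08 million, so u = 19.00/173.08 = 10.98%.
After the change, unemployed and labor force both fall by 10.42 → E = 154.08, U = 8.58, labor force = 162.66 million.
New unemployment rate = 8.58 / 162.66 = 5.27%.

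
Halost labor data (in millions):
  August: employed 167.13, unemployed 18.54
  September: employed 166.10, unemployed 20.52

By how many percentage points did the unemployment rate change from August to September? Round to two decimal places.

August: labor force = 167.13 + 18.54 = 185.67; u = 18.54/185.67 = 9.99%.
September: labor force = 166.10 + 20.52 = 186.62; u = 20.52/186.62 = 11.00%.
Change = 11.00% − 9.99% = +1.01 pp.

The unemployment rate changed by +1.01 percentage points.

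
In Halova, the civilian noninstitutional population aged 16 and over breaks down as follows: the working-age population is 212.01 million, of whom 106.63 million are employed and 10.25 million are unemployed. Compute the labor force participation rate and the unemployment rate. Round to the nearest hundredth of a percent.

Labor force = employed + unemployed = 106.63 + 10.25 = 116.88 million.
Unemployment rate = 10.25 / 116.88 = 8.77%.
Labor force participation rate = 116.88 / 212.01 = 55.13%.

Labor force participation rate ≈ 55.13%; unemployment rate ≈ 8.77%.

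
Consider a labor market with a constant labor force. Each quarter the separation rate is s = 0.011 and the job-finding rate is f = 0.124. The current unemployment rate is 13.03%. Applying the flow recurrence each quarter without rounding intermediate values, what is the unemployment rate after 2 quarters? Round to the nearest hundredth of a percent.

Unemployment rate after two quarters ≈ 11.80%.

With a fixed labor force, u_{t+1} = u_t + s·(1−u_t) − f·u_t = u_t·(1−s−f) + s.
Here 1−s−f = 0.865 and s = 0.011.
u_1 = 0.130300 × 0.865 + 0.011 = 0.123710.
u_2 = 0.123710 × 0.865 + 0.011 = 0.118009.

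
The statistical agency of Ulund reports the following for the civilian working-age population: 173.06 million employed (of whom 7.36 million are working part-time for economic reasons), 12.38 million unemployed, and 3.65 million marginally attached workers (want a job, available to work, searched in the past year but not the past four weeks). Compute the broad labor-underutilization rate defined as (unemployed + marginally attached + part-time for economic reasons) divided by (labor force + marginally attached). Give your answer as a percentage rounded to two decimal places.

Broad underutilization rate ≈ 12.37%.

Labor force = 173.06 + 12.38 = 185.44 million.
Numerator = 12.38 + 3.65 + 7.36 = 23.39 million.
Denominator = 185.44 + 3.65 = 189.09 million.
Broad rate = 23.39 / 189.09 = 12.37%.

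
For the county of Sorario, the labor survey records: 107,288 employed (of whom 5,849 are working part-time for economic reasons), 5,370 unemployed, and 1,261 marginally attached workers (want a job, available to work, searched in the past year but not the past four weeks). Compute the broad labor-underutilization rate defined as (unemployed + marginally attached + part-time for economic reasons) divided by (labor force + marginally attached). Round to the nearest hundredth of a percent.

Labor force = 107,288 + 5,370 = 112,658.
Numerator = 5,370 + 1,261 + 5,849 = 12,480.
Denominator = 112,658 + 1,261 = 113,919.
Broad rate = 12,480 / 113,919 = 10.96%.

Broad underutilization rate ≈ 10.96%.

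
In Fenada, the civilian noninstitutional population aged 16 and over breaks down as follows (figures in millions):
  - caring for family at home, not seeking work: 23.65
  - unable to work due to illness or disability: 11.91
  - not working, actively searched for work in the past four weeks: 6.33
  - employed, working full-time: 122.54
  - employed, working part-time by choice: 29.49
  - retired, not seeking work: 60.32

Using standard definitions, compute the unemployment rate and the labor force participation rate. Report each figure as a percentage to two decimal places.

Unemployment rate ≈ 4.00%; labor force participation rate ≈ 62.29%.

Employed = 122.54 + 29.49 = 152.03 million.
Unemployed = 6.33 million.
Labor force = 152.03 + 6.33 = 158.36 million.
Not in labor force = 23.65 + 11.91 + 60.32 = 95.88 million (those not working and not actively searching are outside the labor force).
Civilian working-age population = 158.36 + 95.88 = 254.24 million.
Unemployment rate = 6.33 / 158.36 = 4.00%.
Labor force participation rate = 158.36 / 254.24 = 62.29%.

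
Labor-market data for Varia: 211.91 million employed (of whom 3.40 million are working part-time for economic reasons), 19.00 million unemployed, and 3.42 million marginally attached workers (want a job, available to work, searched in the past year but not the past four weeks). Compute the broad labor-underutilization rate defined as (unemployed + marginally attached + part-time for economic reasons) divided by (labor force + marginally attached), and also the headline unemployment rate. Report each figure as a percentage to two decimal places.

Broad underutilization rate ≈ 11.02%; headline unemployment rate ≈ 8.23%.

Labor force = 211.91 + 19.00 = 230.91 million.
Numerator = 19.00 + 3.42 + 3.40 = 25.82 million.
Denominator = 230.91 + 3.42 = 234.33 million.
Broad rate = 25.82 / 234.33 = 11.02%.
Headline unemployment rate = 19.00 / 230.91 = 8.23%.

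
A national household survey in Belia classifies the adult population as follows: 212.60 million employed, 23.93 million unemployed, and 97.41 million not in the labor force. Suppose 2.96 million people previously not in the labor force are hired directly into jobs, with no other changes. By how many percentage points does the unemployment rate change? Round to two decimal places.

The unemployment rate changes by −0.13 percentage points.

Initially, labor force = 212.60 + 23.93 = 236.53 million, so u = 23.93/236.53 = 10.12%.
After the change, employed and labor force both rise by 2.96; unemployed unchanged → E = 215.56, U = 23.93, labor force = 239.49 million.
New unemployment rate = 23.93 / 239.49 = 9.99%.
Change = 9.99% − 10.12% = −0.13 percentage points.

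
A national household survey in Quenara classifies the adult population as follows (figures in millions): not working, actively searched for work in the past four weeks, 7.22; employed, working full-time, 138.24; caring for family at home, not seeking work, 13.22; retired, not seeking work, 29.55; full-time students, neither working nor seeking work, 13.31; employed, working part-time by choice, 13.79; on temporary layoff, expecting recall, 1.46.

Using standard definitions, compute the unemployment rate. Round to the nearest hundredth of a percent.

Employed = 138.24 + 13.79 = 152.03 million.
Unemployed = 7.22 + 1.46 = 8.68 million (jobless and actively searching, or on temporary layoff).
Labor force = 152.03 + 8.68 = 160.71 million.
Unemployment rate = 8.68 / 160.71 = 5.40%.

Unemployment rate ≈ 5.40%.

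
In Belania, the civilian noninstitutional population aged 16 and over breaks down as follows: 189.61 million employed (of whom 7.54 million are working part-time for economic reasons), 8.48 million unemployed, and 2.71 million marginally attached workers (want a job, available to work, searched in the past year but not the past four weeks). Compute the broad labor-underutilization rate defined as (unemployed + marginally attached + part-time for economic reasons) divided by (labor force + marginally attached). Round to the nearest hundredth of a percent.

Labor force = 189.61 + 8.48 = 198.09 million.
Numerator = 8.48 + 2.71 + 7.54 = 18.73 million.
Denominator = 198.09 + 2.71 = 200.80 million.
Broad rate = 18.73 / 200.80 = 9.33%.

Broad underutilization rate ≈ 9.33%.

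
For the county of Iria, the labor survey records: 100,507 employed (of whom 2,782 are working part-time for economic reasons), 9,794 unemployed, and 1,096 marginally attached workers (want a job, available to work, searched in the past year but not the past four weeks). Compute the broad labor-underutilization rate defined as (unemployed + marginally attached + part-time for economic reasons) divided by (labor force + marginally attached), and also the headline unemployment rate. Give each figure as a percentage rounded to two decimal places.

Labor force = 100,507 + 9,794 = 110,301.
Numerator = 9,794 + 1,096 + 2,782 = 13,672.
Denominator = 110,301 + 1,096 = 111,397.
Broad rate = 13,672 / 111,397 = 12.27%.
Headline unemployment rate = 9,794 / 110,301 = 8.88%.

Broad underutilization rate ≈ 12.27%; headline unemployment rate ≈ 8.88%.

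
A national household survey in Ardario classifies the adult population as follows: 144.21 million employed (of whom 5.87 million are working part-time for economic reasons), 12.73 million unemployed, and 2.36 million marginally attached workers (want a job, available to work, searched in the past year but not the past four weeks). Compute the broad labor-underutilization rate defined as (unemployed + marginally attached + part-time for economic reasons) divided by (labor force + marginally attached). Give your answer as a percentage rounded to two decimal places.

Broad underutilization rate ≈ 13.16%.

Labor force = 144.21 + 12.73 = 156.94 million.
Numerator = 12.73 + 2.36 + 5.87 = 20.96 million.
Denominator = 156.94 + 2.36 = 159.30 million.
Broad rate = 20.96 / 159.30 = 13.16%.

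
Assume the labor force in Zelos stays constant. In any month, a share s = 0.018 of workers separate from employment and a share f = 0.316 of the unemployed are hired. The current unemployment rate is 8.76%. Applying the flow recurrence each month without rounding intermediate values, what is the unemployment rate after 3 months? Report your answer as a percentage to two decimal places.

Unemployment rate after three months ≈ 6.38%.

With a fixed labor force, u_{t+1} = u_t + s·(1−u_t) − f·u_t = u_t·(1−s−f) + s.
Here 1−s−f = 0.666 and s = 0.018.
u_1 = 0.087600 × 0.666 + 0.018 = 0.076342.
u_2 = 0.076342 × 0.666 + 0.018 = 0.068844.
u_3 = 0.068844 × 0.666 + 0.018 = 0.063850.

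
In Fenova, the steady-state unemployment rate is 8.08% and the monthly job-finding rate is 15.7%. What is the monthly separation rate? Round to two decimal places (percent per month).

From u* = s/(s+f): s = u·f/(1−u).
s = 0.0808 × 15.7 / (1 − 0.0808) = 1.2686 / 0.9192 ≈ 1.38% per month.

Separation rate ≈ 1.38% per month.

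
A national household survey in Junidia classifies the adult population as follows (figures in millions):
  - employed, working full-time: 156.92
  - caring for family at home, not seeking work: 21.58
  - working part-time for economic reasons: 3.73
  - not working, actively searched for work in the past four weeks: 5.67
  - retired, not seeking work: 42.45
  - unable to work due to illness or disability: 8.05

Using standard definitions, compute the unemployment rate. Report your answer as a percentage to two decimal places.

Employed = 156.92 + 3.73 = 160.65 million (anyone who worked, including part-time for economic reasons, counts as employed).
Unemployed = 5.67 million.
Labor force = 160.65 + 5.67 = 166.32 million.
Unemployment rate = 5.67 / 166.32 = 3.41%.

Unemployment rate ≈ 3.41%.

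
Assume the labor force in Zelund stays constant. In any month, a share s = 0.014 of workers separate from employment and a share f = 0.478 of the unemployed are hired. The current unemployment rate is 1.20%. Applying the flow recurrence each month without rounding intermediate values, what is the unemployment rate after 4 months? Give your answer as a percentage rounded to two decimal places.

With a fixed labor force, u_{t+1} = u_t + s·(1−u_t) − f·u_t = u_t·(1−s−f) + s.
Here 1−s−f = 0.508 and s = 0.014.
u_1 = 0.012000 × 0.508 + 0.014 = 0.020096.
u_2 = 0.020096 × 0.508 + 0.014 = 0.024209.
u_3 = 0.024209 × 0.508 + 0.014 = 0.026298.
u_4 = 0.026298 × 0.508 + 0.014 = 0.027359.

Unemployment rate after four months ≈ 2.74%.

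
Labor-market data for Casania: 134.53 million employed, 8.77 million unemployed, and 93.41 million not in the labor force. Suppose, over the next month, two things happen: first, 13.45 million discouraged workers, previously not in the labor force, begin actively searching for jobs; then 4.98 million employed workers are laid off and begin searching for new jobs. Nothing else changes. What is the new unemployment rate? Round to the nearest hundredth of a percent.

Initially, labor force = 134.53 + 8.77 = 143.30 million, so u = 8.77/143.30 = 6.12%.
After the first change, unemployed and labor force both rise by 13.45 → E = 134.53, U = 22.22, labor force = 156.75 million.
After the second change, employed falls and unemployed rises by 4.98; labor force unchanged → E = 129.55, U = 27.20, labor force = 156.75 million.
New unemployment rate = 27.20 / 156.75 = 17.35%.

New unemployment rate ≈ 17.35%.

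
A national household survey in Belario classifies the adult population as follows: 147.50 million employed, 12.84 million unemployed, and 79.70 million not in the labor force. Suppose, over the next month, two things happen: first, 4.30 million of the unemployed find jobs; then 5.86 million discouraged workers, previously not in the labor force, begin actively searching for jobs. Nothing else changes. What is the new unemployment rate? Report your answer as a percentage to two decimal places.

New unemployment rate ≈ 8.66%.

Initially, labor force = 147.50 + 12.84 = 160.34 million, so u = 12.84/160.34 = 8.01%.
After the first change, unemployed falls and employed rises by 4.30; labor force unchanged → E = 151.80, U = 8.54, labor force = 160.34 million.
After the second change, unemployed and labor force both rise by 5.86 → E = 151.80, U = 14.40, labor force = 166.20 million.
New unemployment rate = 14.40 / 166.20 = 8.66%.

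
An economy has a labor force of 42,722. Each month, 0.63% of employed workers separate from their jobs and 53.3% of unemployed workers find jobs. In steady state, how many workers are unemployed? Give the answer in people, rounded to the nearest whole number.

Steady-state unemployment rate u* = s/(s+f) = 0.63/(0.63+53.3) = 0.011682.
Unemployed = u* × labor force = 0.011682 × 42,722 ≈ 499.

About 499 are unemployed in steady state.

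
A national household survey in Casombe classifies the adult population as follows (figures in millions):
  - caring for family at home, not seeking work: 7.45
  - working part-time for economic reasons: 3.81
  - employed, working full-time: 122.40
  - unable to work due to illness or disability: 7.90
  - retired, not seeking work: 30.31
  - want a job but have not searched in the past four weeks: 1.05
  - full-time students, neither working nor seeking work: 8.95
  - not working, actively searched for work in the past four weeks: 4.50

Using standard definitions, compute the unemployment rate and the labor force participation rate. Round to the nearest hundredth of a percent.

Unemployment rate ≈ 3.44%; labor force participation rate ≈ 70.13%.

Employed = 3.81 + 122.40 = 126.21 million (anyone who worked, including part-time for economic reasons, counts as employed).
Unemployed = 4.50 million.
Labor force = 126.21 + 4.50 = 130.71 million.
Not in labor force = 7.45 + 7.90 + 30.31 + 1.05 + 8.95 = 55.66 million (those not working and not actively searching are outside the labor force — including those who want a job but have given up searching).
Civilian working-age population = 130.71 + 55.66 = 186.37 million.
Unemployment rate = 4.50 / 130.71 = 3.44%.
Labor force participation rate = 130.71 / 186.37 = 70.13%.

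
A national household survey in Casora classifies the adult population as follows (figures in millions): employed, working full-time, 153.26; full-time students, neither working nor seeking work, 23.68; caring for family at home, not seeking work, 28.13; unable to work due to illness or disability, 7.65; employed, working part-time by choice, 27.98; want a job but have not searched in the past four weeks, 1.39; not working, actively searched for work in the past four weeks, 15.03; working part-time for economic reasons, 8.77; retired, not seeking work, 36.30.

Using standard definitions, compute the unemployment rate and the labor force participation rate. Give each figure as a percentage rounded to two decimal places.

Unemployment rate ≈ 7.33%; labor force participation rate ≈ 67.85%.

Employed = 153.26 + 27.98 + 8.77 = 190.01 million (anyone who worked, including part-time for economic reasons, counts as employed).
Unemployed = 15.03 million.
Labor force = 190.01 + 15.03 = 205.04 million.
Not in labor force = 23.68 + 28.13 + 7.65 + 1.39 + 36.30 = 97.15 million (those not working and not actively searching are outside the labor force — including those who want a job but have given up searching).
Civilian working-age population = 205.04 + 97.15 = 302.19 million.
Unemployment rate = 15.03 / 205.04 = 7.33%.
Labor force participation rate = 205.04 / 302.19 = 67.85%.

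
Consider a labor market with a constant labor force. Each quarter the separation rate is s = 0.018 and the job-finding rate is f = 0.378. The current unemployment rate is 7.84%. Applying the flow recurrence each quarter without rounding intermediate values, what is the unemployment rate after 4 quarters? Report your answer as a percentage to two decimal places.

With a fixed labor force, u_{t+1} = u_t + s·(1−u_t) − f·u_t = u_t·(1−s−f) + s.
Here 1−s−f = 0.604 and s = 0.018.
u_1 = 0.078400 × 0.604 + 0.018 = 0.065354.
u_2 = 0.065354 × 0.604 + 0.018 = 0.057474.
u_3 = 0.057474 × 0.604 + 0.018 = 0.052714.
u_4 = 0.052714 × 0.604 + 0.018 = 0.049839.

Unemployment rate after four quarters ≈ 4.98%.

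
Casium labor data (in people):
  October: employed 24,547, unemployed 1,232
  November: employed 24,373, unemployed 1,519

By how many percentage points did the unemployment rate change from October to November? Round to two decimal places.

October: labor force = 24,547 + 1,232 = 25,779; u = 1,232/25,779 = 4.78%.
November: labor force = 24,373 + 1,519 = 25,892; u = 1,519/25,892 = 5.87%.
Change = 5.87% − 4.78% = +1.09 pp.

The unemployment rate changed by +1.09 percentage points.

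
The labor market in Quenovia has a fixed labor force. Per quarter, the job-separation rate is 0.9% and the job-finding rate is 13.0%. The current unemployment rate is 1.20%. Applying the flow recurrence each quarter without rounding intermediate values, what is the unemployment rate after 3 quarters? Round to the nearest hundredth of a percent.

Unemployment rate after three quarters ≈ 3.11%.

With a fixed labor force, u_{t+1} = u_t + s·(1−u_t) − f·u_t = u_t·(1−s−f) + s.
Here 1−s−f = 0.861 and s = 0.009.
u_1 = 0.012000 × 0.861 + 0.009 = 0.019332.
u_2 = 0.019332 × 0.861 + 0.009 = 0.025645.
u_3 = 0.025645 × 0.861 + 0.009 = 0.031080.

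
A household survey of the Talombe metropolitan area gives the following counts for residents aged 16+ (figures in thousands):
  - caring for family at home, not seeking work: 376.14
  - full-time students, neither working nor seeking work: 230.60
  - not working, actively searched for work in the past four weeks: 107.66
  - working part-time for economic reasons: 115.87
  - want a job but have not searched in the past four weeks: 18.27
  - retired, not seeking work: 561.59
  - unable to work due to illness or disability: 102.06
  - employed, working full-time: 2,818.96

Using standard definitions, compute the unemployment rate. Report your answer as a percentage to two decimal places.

Unemployment rate ≈ 3.54%.

Employed = 115.87 + 2,818.96 = 2,934.83 thousand (anyone who worked, including part-time for economic reasons, counts as employed).
Unemployed = 107.66 thousand.
Labor force = 2,934.83 + 107.66 = 3,042.49 thousand.
Unemployment rate = 107.66 / 3,042.49 = 3.54%.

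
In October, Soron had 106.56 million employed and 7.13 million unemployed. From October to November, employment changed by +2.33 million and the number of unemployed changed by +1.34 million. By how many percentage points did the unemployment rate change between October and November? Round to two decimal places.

October: labor force = 106.56 + 7.13 = 113.69; u = 7.13/113.69 = 6.27%.
November: labor force = 108.89 + 8.47 = 117.36; u = 8.47/117.36 = 7.22%.
Change = 7.22% − 6.27% = +0.95 pp.

The unemployment rate changed by +0.95 percentage points.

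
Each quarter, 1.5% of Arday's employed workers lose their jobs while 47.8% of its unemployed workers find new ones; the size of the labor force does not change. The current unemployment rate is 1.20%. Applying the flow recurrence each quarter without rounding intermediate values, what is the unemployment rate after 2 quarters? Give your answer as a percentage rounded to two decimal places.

With a fixed labor force, u_{t+1} = u_t + s·(1−u_t) − f·u_t = u_t·(1−s−f) + s.
Here 1−s−f = 0.507 and s = 0.015.
u_1 = 0.012000 × 0.507 + 0.015 = 0.021084.
u_2 = 0.021084 × 0.507 + 0.015 = 0.025690.

Unemployment rate after two quarters ≈ 2.57%.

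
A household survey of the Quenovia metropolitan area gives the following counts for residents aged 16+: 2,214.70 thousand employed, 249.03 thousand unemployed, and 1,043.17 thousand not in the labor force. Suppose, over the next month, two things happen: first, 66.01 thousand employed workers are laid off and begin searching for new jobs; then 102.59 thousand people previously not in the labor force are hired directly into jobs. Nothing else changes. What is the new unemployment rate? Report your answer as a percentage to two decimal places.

New unemployment rate ≈ 12.28%.

Initially, labor force = 2,214.70 + 249.03 = 2,463.73 thousand, so u = 249.03/2,463.73 = 10.11%.
After the first change, employed falls and unemployed rises by 66.01; labor force unchanged → E = 2,148.69, U = 315.04, labor force = 2,463.73 thousand.
After the second change, employed and labor force both rise by 102.59; unemployed unchanged → E = 2,251.28, U = 315.04, labor force = 2,566.32 thousand.
New unemployment rate = 315.04 / 2,566.32 = 12.28%.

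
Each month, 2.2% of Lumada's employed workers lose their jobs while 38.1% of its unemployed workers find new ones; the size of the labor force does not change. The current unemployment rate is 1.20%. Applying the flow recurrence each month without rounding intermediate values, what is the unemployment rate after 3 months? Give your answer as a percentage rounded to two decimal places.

Unemployment rate after three months ≈ 4.55%.

With a fixed labor force, u_{t+1} = u_t + s·(1−u_t) − f·u_t = u_t·(1−s−f) + s.
Here 1−s−f = 0.597 and s = 0.022.
u_1 = 0.012000 × 0.597 + 0.022 = 0.029164.
u_2 = 0.029164 × 0.597 + 0.022 = 0.039411.
u_3 = 0.039411 × 0.597 + 0.022 = 0.045528.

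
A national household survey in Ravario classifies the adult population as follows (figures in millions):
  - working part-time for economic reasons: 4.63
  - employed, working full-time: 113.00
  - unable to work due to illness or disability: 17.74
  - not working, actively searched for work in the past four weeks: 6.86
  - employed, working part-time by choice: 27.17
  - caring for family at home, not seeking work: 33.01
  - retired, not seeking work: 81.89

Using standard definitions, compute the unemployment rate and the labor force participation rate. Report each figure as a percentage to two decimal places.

Unemployment rate ≈ 4.52%; labor force participation rate ≈ 53.35%.

Employed = 4.63 + 113.00 + 27.17 = 144.80 million (anyone who worked, including part-time for economic reasons, counts as employed).
Unemployed = 6.86 million.
Labor force = 144.80 + 6.86 = 151.66 million.
Not in labor force = 17.74 + 33.01 + 81.89 = 132.64 million (those not working and not actively searching are outside the labor force).
Civilian working-age population = 151.66 + 132.64 = 284.30 million.
Unemployment rate = 6.86 / 151.66 = 4.52%.
Labor force participation rate = 151.66 / 284.30 = 53.35%.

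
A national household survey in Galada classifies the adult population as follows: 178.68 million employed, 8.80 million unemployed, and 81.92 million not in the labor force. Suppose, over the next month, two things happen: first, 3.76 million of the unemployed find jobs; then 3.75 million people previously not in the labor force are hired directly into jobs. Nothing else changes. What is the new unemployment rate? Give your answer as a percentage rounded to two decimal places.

Initially, labor force = 178.68 + 8.80 = 187.48 million, so u = 8.80/187.48 = 4.69%.
After the first change, unemployed falls and employed rises by 3.76; labor force unchanged → E = 182.44, U = 5.04, labor force = 187.48 million.
After the second change, employed and labor force both rise by 3.75; unemployed unchanged → E = 186.19, U = 5.04, labor force = 191.23 million.
New unemployment rate = 5.04 / 191.23 = 2.64%.

New unemployment rate ≈ 2.64%.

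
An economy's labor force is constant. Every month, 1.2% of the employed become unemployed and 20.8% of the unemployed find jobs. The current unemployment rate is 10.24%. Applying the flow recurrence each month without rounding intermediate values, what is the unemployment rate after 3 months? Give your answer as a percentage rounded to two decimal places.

With a fixed labor force, u_{t+1} = u_t + s·(1−u_t) − f·u_t = u_t·(1−s−f) + s.
Here 1−s−f = 0.780 and s = 0.012.
u_1 = 0.102400 × 0.780 + 0.012 = 0.091872.
u_2 = 0.091872 × 0.780 + 0.012 = 0.083660.
u_3 = 0.083660 × 0.780 + 0.012 = 0.077255.

Unemployment rate after three months ≈ 7.73%.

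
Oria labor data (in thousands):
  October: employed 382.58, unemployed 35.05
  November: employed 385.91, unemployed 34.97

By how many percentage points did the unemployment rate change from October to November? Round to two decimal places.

October: labor force = 382.58 + 35.05 = 417.63; u = 35.05/417.63 = 8.39%.
November: labor force = 385.91 + 34.97 = 420.88; u = 34.97/420.88 = 8.31%.
Change = 8.31% − 8.39% = −0.08 pp.

The unemployment rate changed by −0.08 percentage points.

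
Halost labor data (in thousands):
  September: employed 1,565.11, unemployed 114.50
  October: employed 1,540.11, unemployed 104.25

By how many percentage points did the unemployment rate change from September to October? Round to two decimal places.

The unemployment rate changed by −0.48 percentage points.

September: labor force = 1,565.11 + 114.50 = 1,679.61; u = 114.50/1,679.61 = 6.82%.
October: labor force = 1,540.11 + 104.25 = 1,644.36; u = 104.25/1,644.36 = 6.34%.
Change = 6.34% − 6.82% = −0.48 pp.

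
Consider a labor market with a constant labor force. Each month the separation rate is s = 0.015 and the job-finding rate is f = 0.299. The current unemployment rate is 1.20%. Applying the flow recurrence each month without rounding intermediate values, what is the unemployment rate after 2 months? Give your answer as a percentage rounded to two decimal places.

With a fixed labor force, u_{t+1} = u_t + s·(1−u_t) − f·u_t = u_t·(1−s−f) + s.
Here 1−s−f = 0.686 and s = 0.015.
u_1 = 0.012000 × 0.686 + 0.015 = 0.023232.
u_2 = 0.023232 × 0.686 + 0.015 = 0.030937.

Unemployment rate after two months ≈ 3.09%.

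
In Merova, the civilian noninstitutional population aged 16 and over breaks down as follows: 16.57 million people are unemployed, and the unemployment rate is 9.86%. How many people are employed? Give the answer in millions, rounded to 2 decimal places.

About 151.48 million are employed.

Labor force = U / u = 16.57 / 0.0986 ≈ 168.05 million.
Employed = labor force − unemployed = 168.05 − 16.57 = 151.48 million.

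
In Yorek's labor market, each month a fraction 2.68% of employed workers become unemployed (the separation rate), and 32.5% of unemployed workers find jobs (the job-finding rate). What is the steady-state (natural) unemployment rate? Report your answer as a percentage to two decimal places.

At steady state the flows balance: s·E = f·U, so U/(E+U) = s/(s+f).
u* = 2.68 / (2.68 + 32.5) = 2.68 / 35.18 = 7.62%.

Steady-state unemployment rate ≈ 7.62%.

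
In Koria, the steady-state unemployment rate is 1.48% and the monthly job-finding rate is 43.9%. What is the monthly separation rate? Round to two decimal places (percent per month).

Separation rate ≈ 0.66% per month.

From u* = s/(s+f): s = u·f/(1−u).
s = 0.0148 × 43.9 / (1 − 0.0148) = 0.6497 / 0.9852 ≈ 0.66% per month.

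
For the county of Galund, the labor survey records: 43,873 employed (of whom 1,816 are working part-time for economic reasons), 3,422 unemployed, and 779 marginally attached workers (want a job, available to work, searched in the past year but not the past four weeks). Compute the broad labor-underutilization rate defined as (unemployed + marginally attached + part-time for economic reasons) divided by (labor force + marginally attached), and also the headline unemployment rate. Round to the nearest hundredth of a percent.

Broad underutilization rate ≈ 12.52%; headline unemployment rate ≈ 7.24%.

Labor force = 43,873 + 3,422 = 47,295.
Numerator = 3,422 + 779 + 1,816 = 6,017.
Denominator = 47,295 + 779 = 48,074.
Broad rate = 6,017 / 48,074 = 12.52%.
Headline unemployment rate = 3,422 / 47,295 = 7.24%.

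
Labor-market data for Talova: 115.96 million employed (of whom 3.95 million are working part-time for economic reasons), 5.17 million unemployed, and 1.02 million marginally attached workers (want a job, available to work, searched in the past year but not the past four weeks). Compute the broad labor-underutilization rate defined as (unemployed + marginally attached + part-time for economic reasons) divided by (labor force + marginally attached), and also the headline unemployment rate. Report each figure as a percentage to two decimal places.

Broad underutilization rate ≈ 8.30%; headline unemployment rate ≈ 4.27%.

Labor force = 115.96 + 5.17 = 121.13 million.
Numerator = 5.17 + 1.02 + 3.95 = 10.14 million.
Denominator = 121.13 + 1.02 = 122.15 million.
Broad rate = 10.14 / 122.15 = 8.30%.
Headline unemployment rate = 5.17 / 121.13 = 4.27%.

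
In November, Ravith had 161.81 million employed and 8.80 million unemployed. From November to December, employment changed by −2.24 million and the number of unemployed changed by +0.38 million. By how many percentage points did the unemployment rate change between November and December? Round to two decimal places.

The unemployment rate changed by +0.28 percentage points.

November: labor force = 161.81 + 8.80 = 170.61; u = 8.80/170.61 = 5.16%.
December: labor force = 159.57 + 9.18 = 168.75; u = 9.18/168.75 = 5.44%.
Change = 5.44% − 5.16% = +0.28 pp.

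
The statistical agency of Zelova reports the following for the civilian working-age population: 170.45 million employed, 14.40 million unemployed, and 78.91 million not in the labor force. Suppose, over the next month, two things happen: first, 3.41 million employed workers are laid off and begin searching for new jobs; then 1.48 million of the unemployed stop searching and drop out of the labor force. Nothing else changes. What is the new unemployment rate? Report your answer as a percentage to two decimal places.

Initially, labor force = 170.45 + 14.40 = 184.85 million, so u = 14.40/184.85 = 7.79%.
After the first change, employed falls and unemployed rises by 3.41; labor force unchanged → E = 167.04, U = 17.81, labor force = 184.85 million.
After the second change, unemployed and labor force both fall by 1.48 → E = 167.04, U = 16.33, labor force = 183.37 million.
New unemployment rate = 16.33 / 183.37 = 8.91%.

New unemployment rate ≈ 8.91%.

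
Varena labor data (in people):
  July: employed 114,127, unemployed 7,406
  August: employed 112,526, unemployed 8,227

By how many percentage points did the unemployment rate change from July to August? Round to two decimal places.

July: labor force = 114,127 + 7,406 = 121,533; u = 7,406/121,533 = 6.09%.
August: labor force = 112,526 + 8,227 = 120,753; u = 8,227/120,753 = 6.81%.
Change = 6.81% − 6.09% = +0.72 pp.

The unemployment rate changed by +0.72 percentage points.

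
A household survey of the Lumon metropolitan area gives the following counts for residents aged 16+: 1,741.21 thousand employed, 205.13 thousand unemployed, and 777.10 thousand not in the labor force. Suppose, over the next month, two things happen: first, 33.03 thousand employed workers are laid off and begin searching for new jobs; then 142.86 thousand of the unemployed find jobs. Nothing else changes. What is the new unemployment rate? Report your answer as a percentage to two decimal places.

Initially, labor force = 1,741.21 + 205.13 = 1,946.34 thousand, so u = 205.13/1,946.34 = 10.54%.
After the first change, employed falls and unemployed rises by 33.03; labor force unchanged → E = 1,708.18, U = 238.16, labor force = 1,946.34 thousand.
After the second change, unemployed falls and employed rises by 142.86; labor force unchanged → E = 1,851.04, U = 95.30, labor force = 1,946.34 thousand.
New unemployment rate = 95.30 / 1,946.34 = 4.90%.

New unemployment rate ≈ 4.90%.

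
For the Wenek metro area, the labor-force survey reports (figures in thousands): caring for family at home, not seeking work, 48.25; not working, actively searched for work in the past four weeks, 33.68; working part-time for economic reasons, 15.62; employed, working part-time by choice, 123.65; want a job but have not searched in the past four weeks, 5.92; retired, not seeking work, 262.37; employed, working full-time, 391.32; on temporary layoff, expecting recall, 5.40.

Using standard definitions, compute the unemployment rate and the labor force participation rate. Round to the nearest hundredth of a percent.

Unemployment rate ≈ 6.86%; labor force participation rate ≈ 64.28%.

Employed = 15.62 + 123.65 + 391.32 = 530.59 thousand (anyone who worked, including part-time for economic reasons, counts as employed).
Unemployed = 33.68 + 5.40 = 39.08 thousand (jobless and actively searching, or on temporary layoff).
Labor force = 530.59 + 39.08 = 569.67 thousand.
Not in labor force = 48.25 + 5.92 + 262.37 = 316.54 thousand (those not working and not actively searching are outside the labor force — including those who want a job but have given up searching).
Civilian working-age population = 569.67 + 316.54 = 886.21 thousand.
Unemployment rate = 39.08 / 569.67 = 6.86%.
Labor force participation rate = 569.67 / 886.21 = 64.28%.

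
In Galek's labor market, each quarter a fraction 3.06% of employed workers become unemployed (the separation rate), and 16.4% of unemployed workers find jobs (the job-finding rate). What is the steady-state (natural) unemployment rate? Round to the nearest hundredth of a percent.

At steady state the flows balance: s·E = f·U, so U/(E+U) = s/(s+f).
u* = 3.06 / (3.06 + 16.4) = 3.06 / 19.46 = 15.72%.

Steady-state unemployment rate ≈ 15.72%.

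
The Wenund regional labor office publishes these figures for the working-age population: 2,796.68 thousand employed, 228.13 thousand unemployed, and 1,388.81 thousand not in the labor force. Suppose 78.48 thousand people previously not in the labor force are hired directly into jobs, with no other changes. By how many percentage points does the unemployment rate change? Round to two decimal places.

Initially, labor force = 2,796.68 + 228.13 = 3,024.81 thousand, so u = 228.13/3,024.81 = 7.54%.
After the change, employed and labor force both rise by 78.48; unemployed unchanged → E = 2,875.16, U = 228.13, labor force = 3,103.29 thousand.
New unemployment rate = 228.13 / 3,103.29 = 7.35%.
Change = 7.35% − 7.54% = −0.19 percentage points.

The unemployment rate changes by −0.19 percentage points.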